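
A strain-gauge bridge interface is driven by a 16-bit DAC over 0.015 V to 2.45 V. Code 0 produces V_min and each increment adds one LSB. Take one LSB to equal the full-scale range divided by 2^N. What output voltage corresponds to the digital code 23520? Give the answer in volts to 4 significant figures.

Range = 2.45 − (0.015) = 2.435 V. LSB = 2.435 V / 2^16.
Output = V_min + (23520/65536) × range = 0.015 + 0.358887 × 2.435 V
      = 0.015 + 0.873889 = 0.888889 V.

0.8889 V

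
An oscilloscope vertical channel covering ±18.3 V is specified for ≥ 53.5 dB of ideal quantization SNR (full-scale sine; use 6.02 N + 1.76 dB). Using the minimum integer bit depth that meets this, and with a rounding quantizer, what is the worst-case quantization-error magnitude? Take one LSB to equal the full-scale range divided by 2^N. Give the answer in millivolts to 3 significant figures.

Range = 18.3 − (-18.3) = 36.6 V.
Required N = ⌈(53.5 − 1.76)/6.02⌉ = ⌈8.595⌉ = 9.
LSB = 36.6 V / 2^9 = 71.484 mV.
Max error for round-to-nearest is LSB/2 = 35.7 mV.

35.7 mV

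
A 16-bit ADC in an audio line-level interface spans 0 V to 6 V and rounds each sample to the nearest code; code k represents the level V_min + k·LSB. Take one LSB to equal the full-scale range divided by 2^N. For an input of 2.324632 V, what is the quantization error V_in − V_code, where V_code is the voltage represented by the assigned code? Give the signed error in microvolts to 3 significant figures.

V_FS = 6 V. LSB = 6 V / 2^16 ≈ 91.55 µV.
(2.324632 − (0)) / LSB = 2.324632 × 65536/6 = 25391.1805. Nearest integer: k = 25391.
Reconstructed level: 0 + 25391 × 6/65536 V = 2.3246154785 V.
Error = V_in − V_code = 2.324632 − (2.3246154785) = +16.5 µV.

+16.5 µV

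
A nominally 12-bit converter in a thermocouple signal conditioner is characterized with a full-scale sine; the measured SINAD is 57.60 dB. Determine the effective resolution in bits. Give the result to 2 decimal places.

Inverting SNR = 6.02 N + 1.76: N_eff = (57.60 − 1.76)/6.02 = 9.2757.

9.28 bits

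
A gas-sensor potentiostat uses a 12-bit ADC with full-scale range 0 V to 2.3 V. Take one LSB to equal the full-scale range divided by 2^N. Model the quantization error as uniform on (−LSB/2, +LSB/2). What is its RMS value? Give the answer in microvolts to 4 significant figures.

162.1 µV

Span = 2.3 V.
Step size = 2.3/4096 V = 0.561523 mV.
V_rms = LSB/√12 = 0.561523 mV / √12 = 162.1 µV.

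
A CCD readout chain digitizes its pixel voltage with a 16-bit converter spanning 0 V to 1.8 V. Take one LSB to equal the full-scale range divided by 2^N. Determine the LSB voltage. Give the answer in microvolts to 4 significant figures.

Full-scale range = 1.8 V.
2^16 = 65536 levels.
LSB = 1.8 V / 2^16 = 27.47 µV.

27.47 µV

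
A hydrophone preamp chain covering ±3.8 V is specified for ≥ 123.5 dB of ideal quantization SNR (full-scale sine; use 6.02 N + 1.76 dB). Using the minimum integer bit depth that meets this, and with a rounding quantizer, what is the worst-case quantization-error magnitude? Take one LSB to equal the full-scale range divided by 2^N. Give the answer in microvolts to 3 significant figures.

1.81 µV

Span: 3.8 V − (-3.8 V) = 7.6 V.
Solving 6.02 N ≥ 123.5 − 1.76: N ≥ 20.223. Round up → N = 21.
LSB = 7.6 V / 2^21 = 3.6240 µV.
|e|_max = LSB/2 = 1.81 µV.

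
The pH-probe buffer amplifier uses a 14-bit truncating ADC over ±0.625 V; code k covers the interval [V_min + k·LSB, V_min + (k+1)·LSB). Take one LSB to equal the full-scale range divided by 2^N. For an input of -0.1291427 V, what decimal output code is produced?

Range = 0.625 − (-0.625) = 1.25 V. LSB = 1.25 V / 2^14 ≈ 76.29 µV.
(V_in − V_min) × 2^14/range = (-0.1291427 − (-0.625)) × 16384/1.25 = 6499.301.
Floor → code = 6499.

6499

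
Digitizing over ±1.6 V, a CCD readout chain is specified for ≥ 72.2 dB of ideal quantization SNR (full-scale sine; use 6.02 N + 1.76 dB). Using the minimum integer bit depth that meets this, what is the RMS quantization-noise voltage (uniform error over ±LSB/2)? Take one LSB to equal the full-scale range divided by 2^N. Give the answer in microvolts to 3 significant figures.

Span: 1.6 V − (-1.6 V) = 3.2 V.
6.02 N + 1.76 ≥ 72.2 gives N ≥ 11.701, so the minimum integer is 12.
LSB = 3.2 V / 2^12 = 0.78125 mV.
RMS noise = LSB/√12 = 226 µV.

226 µV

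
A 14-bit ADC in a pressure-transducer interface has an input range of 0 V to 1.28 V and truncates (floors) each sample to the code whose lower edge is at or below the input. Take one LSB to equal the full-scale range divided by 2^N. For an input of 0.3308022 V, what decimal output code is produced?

4234

Full-scale range = 1.28 V. LSB = 1.28 V / 2^14 ≈ 78.12 µV.
V_in − V_min = 0.3308022 − (0) = 0.3308022 V.
Divide by LSB: 0.3308022 × 16384/1.28 = 4234.2682.
Truncating gives code 4234.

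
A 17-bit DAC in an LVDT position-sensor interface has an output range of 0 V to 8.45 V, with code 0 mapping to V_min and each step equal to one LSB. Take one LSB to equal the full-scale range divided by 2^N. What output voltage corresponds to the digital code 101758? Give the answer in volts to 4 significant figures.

V_FS = 8.45 V. LSB = 8.45 V / 2^17.
V_out = 0 + 101758 × (8.45/131072) V
      = 0 V + 6.56017 V = 6.56017 V.

6.560 V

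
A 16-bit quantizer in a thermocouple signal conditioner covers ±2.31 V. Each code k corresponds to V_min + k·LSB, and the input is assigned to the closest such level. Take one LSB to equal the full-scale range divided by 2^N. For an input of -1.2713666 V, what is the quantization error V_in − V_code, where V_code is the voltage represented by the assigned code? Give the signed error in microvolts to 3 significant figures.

+21.6 µV

Span: 2.31 V − (-2.31 V) = 4.62 V. LSB = 4.62 V / 2^16 ≈ 70.50 µV.
(-1.2713666 − (-2.31)) / LSB = 1.0386334 × 65536/4.62 = 14733.3070. Nearest integer: k = 14733.
Reconstructed level: -2.31 + 14733 × 4.62/65536 V = -1.2713882446 V.
Error = V_in − V_code = -1.2713666 − (-1.2713882446) = +21.6 µV.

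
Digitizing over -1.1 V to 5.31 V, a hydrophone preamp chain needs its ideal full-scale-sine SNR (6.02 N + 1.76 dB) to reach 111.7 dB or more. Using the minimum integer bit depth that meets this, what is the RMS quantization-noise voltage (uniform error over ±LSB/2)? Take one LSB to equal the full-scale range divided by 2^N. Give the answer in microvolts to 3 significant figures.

Full-scale range = 5.31 V − (-1.1 V) = 6.41 V.
6.02 N + 1.76 ≥ 111.7 gives N ≥ 18.262, so the minimum integer is 19.
One LSB is 6.41 V / 524288 = 12.226 µV.
σ_q = LSB/√12 = 12.226 µV/3.4641 = 3.53 µV.

3.53 µV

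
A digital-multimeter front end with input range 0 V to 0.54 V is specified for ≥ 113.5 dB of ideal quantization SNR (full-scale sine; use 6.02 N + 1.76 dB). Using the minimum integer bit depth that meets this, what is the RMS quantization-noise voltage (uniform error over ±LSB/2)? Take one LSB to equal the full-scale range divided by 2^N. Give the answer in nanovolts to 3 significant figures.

Span = 0.54 V.
Required N = ⌈(113.5 − 1.76)/6.02⌉ = ⌈18.561⌉ = 19.
LSB = 0.54 V ÷ 2^19 = 0.54/524288 V = 1.0300 µV.
RMS noise = LSB/√12 = 297 nV.

297 nV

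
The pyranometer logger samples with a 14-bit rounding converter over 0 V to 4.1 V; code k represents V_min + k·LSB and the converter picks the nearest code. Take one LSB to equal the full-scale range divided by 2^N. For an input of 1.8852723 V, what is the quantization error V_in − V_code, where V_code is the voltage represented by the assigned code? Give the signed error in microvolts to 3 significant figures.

−67.1 µV

V_FS = 4.1 V. LSB = 4.1 V / 2^14 ≈ 250.2 µV.
Position in LSBs: (1.8852723 − (0)) × 16384/4.1 = 7533.7320; rounding gives k = 7534.
Reconstructed level: 0 + 7534 × 4.1/16384 V = 1.8853393555 V.
Error = V_in − V_code = 1.8852723 − (1.8853393555) = −67.1 µV.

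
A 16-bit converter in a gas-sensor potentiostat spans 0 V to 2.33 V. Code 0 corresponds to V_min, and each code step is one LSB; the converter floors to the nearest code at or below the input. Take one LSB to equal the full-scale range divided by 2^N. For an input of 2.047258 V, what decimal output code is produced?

Full-scale range = 2.33 V. LSB = 2.33 V / 2^16 ≈ 35.55 µV.
code = ⌊(V_in − V_min)/LSB⌋ = ⌊(V_in − V_min) × 2^16 / range⌋
     = ⌊(2.047258 − (0)) × 65536 / 2.33⌋ = ⌊2.047258 × 65536/2.33⌋
     = ⌊57583.305⌋ = 57583.

57583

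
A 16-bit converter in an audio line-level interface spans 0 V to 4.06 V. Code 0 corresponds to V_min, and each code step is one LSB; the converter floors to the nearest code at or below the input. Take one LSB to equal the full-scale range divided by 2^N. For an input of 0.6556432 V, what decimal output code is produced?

Full-scale range = 4.06 V. LSB = 4.06 V / 2^16 ≈ 61.95 µV.
(V_in − V_min) × 2^16/range = (0.6556432 − (0)) × 65536/4.06 = 10583.309.
Floor → code = 10583.

10583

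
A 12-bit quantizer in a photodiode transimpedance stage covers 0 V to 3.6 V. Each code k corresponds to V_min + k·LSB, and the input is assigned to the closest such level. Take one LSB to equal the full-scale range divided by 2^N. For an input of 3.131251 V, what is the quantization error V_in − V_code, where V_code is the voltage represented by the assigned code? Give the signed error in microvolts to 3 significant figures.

−292 µV

Span = 3.6 V. LSB = 3.6 V / 2^12 ≈ 0.8789 mV.
(3.131251 − (0)) / LSB = 3.131251 × 4096/3.6 = 3562.6678. Nearest integer: k = 3563.
V_code = 0 + (3563/4096) × 3.6 = 3.131542969 V.
V_in − V_code = 3.131251 − (3.131542969) = −292 µV.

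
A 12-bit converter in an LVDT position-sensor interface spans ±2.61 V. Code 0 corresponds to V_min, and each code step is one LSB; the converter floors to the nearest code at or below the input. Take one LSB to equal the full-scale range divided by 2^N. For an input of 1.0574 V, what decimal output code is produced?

2877

Range = 2.61 − (-2.61) = 5.22 V. LSB = 5.22 V / 2^12 ≈ 1.274 mV.
(V_in − V_min) × 2^12/range = (1.0574 − (-2.61)) × 4096/5.22 = 2877.715.
Floor → code = 2877.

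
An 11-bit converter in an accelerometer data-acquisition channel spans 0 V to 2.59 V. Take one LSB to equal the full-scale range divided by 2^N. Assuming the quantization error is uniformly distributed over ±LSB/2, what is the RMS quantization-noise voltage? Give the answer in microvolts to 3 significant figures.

365 µV

V_FS = 2.59 V.
LSB = 2.59 V / 2^11 = 1.2646 mV.
For a uniform distribution on [−LSB/2, +LSB/2], V_rms = LSB/√12 = 1.2646 mV/3.4641 = 365 µV.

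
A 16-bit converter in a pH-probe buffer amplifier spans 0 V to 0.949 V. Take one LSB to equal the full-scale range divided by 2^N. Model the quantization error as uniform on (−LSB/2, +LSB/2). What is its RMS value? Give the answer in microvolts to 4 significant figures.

Range is 0.949 V.
One LSB is 0.949 V / 65536 = 14.4806 µV.
V_rms = LSB/√12 = 14.4806 µV / √12 = 4.180 µV.

4.180 µV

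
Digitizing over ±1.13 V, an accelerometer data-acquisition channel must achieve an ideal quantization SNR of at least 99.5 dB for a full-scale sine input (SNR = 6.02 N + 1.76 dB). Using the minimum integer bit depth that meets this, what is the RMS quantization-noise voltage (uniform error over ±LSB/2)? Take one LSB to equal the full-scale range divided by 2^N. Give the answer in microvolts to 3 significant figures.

The full-scale span is 1.13 − (-1.13) = 2.26 V.
6.02 N + 1.76 ≥ 99.5 gives N ≥ 16.236, so the minimum integer is 17.
Step size = 2.26/131072 V = 17.242 µV.
σ_q = LSB/√12 = 17.242 µV/3.4641 = 4.98 µV.

4.98 µV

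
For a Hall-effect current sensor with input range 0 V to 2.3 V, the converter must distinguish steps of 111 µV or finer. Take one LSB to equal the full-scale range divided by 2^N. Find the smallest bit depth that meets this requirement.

15 bits

Full-scale range = 2.3 V.
Need 2^N ≥ 2.3 V / 111 µV = 20720 → N_min = 15.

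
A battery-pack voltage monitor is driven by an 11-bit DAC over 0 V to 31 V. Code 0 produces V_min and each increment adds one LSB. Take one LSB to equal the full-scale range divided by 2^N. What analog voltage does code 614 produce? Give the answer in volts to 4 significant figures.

9.294 V

Full-scale range = 31 V. LSB = 31 V / 2^11.
V_out = 0 + 614 × (31/2048) V
      = 0 + 9.29395 = 9.29395 V.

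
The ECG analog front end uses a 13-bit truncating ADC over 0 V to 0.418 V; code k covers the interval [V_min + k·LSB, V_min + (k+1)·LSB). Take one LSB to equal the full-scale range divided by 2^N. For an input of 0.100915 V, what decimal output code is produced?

1977

Range is 0.418 V. LSB = 0.418 V / 2^13 ≈ 51.03 µV.
code = ⌊(V_in − V_min)/LSB⌋ = ⌊(V_in − V_min) × 2^13 / range⌋
     = ⌊(0.100915 − (0)) × 8192 / 0.418⌋ = ⌊0.100915 × 8192/0.418⌋
     = ⌊1977.741⌋ = 1977.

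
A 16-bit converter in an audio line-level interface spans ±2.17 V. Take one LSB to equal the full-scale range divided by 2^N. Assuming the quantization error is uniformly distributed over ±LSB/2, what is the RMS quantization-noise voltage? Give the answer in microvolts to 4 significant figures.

Full-scale range = 2.17 V − (-2.17 V) = 4.34 V.
LSB = 4.34 V / 2^16 = 66.2231 µV.
σ_q = LSB/√12 = 66.2231 µV/3.4641 = 19.12 µV.

19.12 µV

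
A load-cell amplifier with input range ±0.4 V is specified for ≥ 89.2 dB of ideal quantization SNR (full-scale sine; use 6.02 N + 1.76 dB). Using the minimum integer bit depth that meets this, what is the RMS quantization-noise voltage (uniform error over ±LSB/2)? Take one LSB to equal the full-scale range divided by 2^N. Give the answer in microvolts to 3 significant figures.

7.05 µV

Span: 0.4 V − (-0.4 V) = 0.8 V.
Solving 6.02 N ≥ 89.2 − 1.76: N ≥ 14.525. Round up → N = 15.
Step size = 0.8/32768 V = 24.414 µV.
σ_q = LSB/√12 = 24.414 µV/3.4641 = 7.05 µV.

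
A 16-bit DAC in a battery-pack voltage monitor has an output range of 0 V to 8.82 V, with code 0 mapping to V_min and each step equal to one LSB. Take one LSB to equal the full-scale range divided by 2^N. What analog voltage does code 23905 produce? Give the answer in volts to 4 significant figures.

V_FS = 8.82 V. LSB = 8.82 V / 2^16.
V_out = V_min + code × LSB = 0 V + 23905 × 8.82 V / 65536
      = 0 + 3.21720 = 3.21720 V.

3.217 V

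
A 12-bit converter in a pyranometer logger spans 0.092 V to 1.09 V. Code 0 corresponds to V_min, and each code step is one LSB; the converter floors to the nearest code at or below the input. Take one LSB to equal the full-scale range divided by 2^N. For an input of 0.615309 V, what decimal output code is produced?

Span: 1.09 V − (0.092 V) = 0.998 V. LSB = 0.998 V / 2^12 ≈ 243.7 µV.
code = ⌊(V_in − V_min)/LSB⌋ = ⌊(V_in − V_min) × 2^12 / range⌋
     = ⌊(0.615309 − (0.092)) × 4096 / 0.998⌋ = ⌊0.523309 × 4096/0.998⌋
     = ⌊2147.769⌋ = 2147.

2147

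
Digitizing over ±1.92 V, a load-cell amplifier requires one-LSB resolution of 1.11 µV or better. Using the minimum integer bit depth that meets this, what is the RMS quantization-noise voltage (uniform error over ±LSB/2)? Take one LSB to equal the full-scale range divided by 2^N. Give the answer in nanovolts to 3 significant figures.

264 nV

Range = 1.92 − (-1.92) = 3.84 V.
Required number of levels: 3.84/1.11 µV = 3.4595e6; smallest N with 2^N ≥ that is 22.
Step size = 3.84/4194304 V = 0.91553 µV.
RMS noise = LSB/√12 = 264 nV.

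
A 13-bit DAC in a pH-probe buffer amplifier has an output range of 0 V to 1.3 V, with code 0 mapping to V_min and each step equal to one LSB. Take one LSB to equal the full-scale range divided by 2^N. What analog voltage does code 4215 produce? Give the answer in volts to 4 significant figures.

0.6689 V

Full-scale range = 1.3 V. LSB = 1.3 V / 2^13.
V_out = 0 + 4215 × (1.3/8192) V
      = 0 V + 0.668884 V = 0.668884 V.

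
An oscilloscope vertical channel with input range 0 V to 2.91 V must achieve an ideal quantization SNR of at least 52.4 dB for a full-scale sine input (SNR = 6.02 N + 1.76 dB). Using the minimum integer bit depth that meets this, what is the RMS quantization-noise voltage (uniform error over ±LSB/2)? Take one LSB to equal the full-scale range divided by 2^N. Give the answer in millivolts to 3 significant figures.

Span = 2.91 V.
N ≥ (52.4 − 1.76)/6.02 = 8.412 → N_min = 9.
Step size = 2.91/512 V = 5.6836 mV.
RMS noise = LSB/√12 = 1.64 mV.

1.64 mV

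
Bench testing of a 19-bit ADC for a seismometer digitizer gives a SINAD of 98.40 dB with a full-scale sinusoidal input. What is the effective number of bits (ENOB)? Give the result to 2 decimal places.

16.05 bits

(98.40 − 1.76) / 6.02 = 96.64/6.02 = 16.0532 effective bits.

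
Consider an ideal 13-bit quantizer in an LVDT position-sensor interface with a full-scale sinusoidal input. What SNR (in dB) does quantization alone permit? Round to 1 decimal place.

6.02(13) + 1.76 = 78.26 + 1.76 = 80.02 dB.

80.0 dB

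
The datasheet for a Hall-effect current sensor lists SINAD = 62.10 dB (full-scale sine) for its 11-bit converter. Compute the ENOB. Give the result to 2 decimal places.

10.02 bits

ENOB = (SINAD − 1.76) / 6.02 = (62.10 − 1.76) / 6.02 = 60.34 / 6.02 = 10.0233.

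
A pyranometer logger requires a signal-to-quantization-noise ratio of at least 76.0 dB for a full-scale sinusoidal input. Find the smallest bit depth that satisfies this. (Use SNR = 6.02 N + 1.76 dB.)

Required N = ⌈(76.0 − 1.76)/6.02⌉ = ⌈12.332⌉ = 13.

13 bits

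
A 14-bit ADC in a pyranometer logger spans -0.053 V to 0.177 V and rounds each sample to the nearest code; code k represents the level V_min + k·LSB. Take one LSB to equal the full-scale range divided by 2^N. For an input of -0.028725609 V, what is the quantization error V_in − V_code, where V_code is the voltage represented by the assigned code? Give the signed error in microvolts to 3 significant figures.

+2.54 µV

The full-scale span is 0.177 − (-0.053) = 0.23 V. LSB = 0.23 V / 2^14 ≈ 14.04 µV.
Position in LSBs: (-0.028725609 − (-0.053)) × 16384/0.23 = 1729.1810; rounding gives k = 1729.
Reconstructed level: -0.053 + 1729 × 0.23/16384 V = -0.028728149414 V.
V_in − V_code = -0.028725609 − (-0.028728149414) = +2.54 µV.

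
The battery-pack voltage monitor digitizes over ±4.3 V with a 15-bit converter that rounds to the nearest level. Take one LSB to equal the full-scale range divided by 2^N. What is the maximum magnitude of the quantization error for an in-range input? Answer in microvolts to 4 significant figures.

131.2 µV

The full-scale span is 4.3 − (-4.3) = 8.6 V.
LSB = 8.6 V / 2^15 = 262.451 µV.
Worst-case error for round-to-nearest is half an LSB: 131.2 µV.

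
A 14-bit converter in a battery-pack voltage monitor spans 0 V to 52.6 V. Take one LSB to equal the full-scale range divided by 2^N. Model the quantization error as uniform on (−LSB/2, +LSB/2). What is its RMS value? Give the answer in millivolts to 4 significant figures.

Full-scale range = 52.6 V.
LSB = 52.6 V / 2^14 = 3.21045 mV.
σ_q = LSB/√12 = 3.21045 mV/3.4641 = 0.9268 mV.

0.9268 mV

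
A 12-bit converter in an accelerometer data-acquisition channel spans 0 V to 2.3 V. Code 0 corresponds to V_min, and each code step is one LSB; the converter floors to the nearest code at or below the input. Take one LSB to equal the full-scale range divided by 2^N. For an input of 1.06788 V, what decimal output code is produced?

V_FS = 2.3 V. LSB = 2.3 V / 2^12 ≈ 0.5615 mV.
(V_in − V_min) × 2^12/range = (1.06788 − (0)) × 4096/2.3 = 1901.755.
Floor → code = 1901.

1901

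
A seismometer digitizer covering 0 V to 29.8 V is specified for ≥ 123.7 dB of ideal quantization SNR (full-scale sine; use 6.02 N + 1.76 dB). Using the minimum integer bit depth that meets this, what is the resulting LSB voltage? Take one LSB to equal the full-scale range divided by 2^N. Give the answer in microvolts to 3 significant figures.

Full-scale range = 29.8 V.
Required N = ⌈(123.7 − 1.76)/6.02⌉ = ⌈20.256⌉ = 21.
LSB = 29.8 V / 2^21 = 14.2 µV.

14.2 µV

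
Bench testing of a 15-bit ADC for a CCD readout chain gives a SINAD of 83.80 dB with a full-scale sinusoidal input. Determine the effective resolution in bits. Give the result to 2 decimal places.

13.63 bits

ENOB = (83.80 − 1.76)/6.02 = 13.6279 bits.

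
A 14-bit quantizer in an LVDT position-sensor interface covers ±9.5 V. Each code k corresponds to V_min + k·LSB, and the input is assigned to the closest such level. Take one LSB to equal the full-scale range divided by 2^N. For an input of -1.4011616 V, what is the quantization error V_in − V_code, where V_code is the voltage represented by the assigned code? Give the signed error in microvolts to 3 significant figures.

Range = 9.5 − (-9.5) = 19 V. LSB = 19 V / 2^14 ≈ 1.160 mV.
(V_in − V_min)/LSB = (-1.4011616 − (-9.5)) × 16384/19 = 6983.7562 → nearest code k = 6984.
Reconstructed level: -9.5 + 6984 × 19/16384 V = -1.4008789063 V.
Error = V_in − V_code = -1.4011616 − (-1.4008789063) = −283 µV.

−283 µV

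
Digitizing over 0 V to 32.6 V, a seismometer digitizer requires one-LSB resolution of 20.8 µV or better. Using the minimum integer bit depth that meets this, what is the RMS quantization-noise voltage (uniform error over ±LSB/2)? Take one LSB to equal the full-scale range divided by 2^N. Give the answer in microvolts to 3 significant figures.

4.49 µV

V_FS = 32.6 V.
Need 2^N ≥ 32.6 V / 20.8 µV = 1.567e6 → N_min = 21.
LSB = 32.6 V / 2^21 = 15.545 µV.
V_rms = LSB/√12 = 4.49 µV.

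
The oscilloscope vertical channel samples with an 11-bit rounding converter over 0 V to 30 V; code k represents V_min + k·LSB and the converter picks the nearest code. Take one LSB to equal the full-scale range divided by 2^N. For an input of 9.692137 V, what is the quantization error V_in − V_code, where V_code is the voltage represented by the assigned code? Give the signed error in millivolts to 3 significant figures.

Span = 30 V. LSB = 30 V / 2^11 ≈ 14.65 mV.
Position in LSBs: (9.692137 − (0)) × 2048/30 = 661.6499; rounding gives k = 662.
V_code = 0 + (662/2048) × 30 = 9.697265625 V.
V_in − V_code = 9.692137 − (9.697265625) = −5.13 mV.

−5.13 mV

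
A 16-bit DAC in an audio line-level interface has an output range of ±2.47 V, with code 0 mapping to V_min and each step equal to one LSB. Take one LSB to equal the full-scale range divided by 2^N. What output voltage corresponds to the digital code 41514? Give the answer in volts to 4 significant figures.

0.6593 V

Full-scale range = 2.47 V − (-2.47 V) = 4.94 V. LSB = 4.94 V / 2^16.
V_out = -2.47 + 41514 × (4.94/65536) V
      = -2.47 + 3.12926 = 0.659260 V.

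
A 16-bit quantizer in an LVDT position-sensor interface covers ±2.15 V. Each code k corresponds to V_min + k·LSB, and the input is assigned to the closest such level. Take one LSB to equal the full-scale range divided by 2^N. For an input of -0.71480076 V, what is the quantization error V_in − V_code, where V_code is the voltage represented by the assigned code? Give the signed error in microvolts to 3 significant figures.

−15.0 µV

The full-scale span is 2.15 − (-2.15) = 4.3 V. LSB = 4.3 V / 2^16 ≈ 65.61 µV.
(V_in − V_min)/LSB = (-0.71480076 − (-2.15)) × 65536/4.3 = 21873.7715 → nearest code k = 21874.
V_code = -2.15 + (21874/65536) × 4.3 = -0.71478576660 V.
Error = V_in − V_code = -0.71480076 − (-0.71478576660) = −15.0 µV.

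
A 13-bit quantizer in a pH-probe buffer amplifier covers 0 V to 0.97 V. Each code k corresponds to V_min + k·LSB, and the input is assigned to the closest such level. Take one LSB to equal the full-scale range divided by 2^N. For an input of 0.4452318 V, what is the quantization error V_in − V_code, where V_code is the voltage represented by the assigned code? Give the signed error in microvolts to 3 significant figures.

Range is 0.97 V. LSB = 0.97 V / 2^13 ≈ 118.4 µV.
Position in LSBs: (0.4452318 − (0)) × 8192/0.97 = 3760.1432; rounding gives k = 3760.
V_code = V_min + k × range/2^13 = 0 + 3760 × 0.97/8192 = 0.4452148438 V.
e = 0.4452318 − (0.4452148438) = +17.0 µV.

+17.0 µV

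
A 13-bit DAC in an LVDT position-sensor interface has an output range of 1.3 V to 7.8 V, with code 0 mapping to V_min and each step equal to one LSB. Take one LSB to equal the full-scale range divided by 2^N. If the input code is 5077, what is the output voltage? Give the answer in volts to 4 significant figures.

The full-scale span is 7.8 − (1.3) = 6.5 V. LSB = 6.5 V / 2^13.
V_out = 1.3 + 5077 × (6.5/8192) V
      = 1.3 V + 4.02838 V = 5.32838 V.

5.328 V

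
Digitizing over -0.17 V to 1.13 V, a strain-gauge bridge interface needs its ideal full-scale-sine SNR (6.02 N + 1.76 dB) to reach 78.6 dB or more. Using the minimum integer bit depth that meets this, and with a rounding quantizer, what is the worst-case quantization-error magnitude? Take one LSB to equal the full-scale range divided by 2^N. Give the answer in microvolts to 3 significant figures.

The full-scale span is 1.13 − (-0.17) = 1.3 V.
Required N = ⌈(78.6 − 1.76)/6.02⌉ = ⌈12.764⌉ = 13.
Step size = 1.3/8192 V = 158.69 µV.
|e|_max = LSB/2 = 79.3 µV.

79.3 µV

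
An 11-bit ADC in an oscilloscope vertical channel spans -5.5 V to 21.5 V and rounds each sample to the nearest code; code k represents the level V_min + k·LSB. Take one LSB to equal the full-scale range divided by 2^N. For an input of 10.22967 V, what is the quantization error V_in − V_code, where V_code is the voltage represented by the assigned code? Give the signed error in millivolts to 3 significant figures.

+1.64 mV

Full-scale range = 21.5 V − (-5.5 V) = 27 V. LSB = 27 V / 2^11 ≈ 13.18 mV.
(V_in − V_min)/LSB = (10.22967 − (-5.5)) × 2048/27 = 1193.1246 → nearest code k = 1193.
V_code = -5.5 + (1193/2048) × 27 = 10.22802734 V.
Error = V_in − V_code = 10.22967 − (10.22802734) = +1.64 mV.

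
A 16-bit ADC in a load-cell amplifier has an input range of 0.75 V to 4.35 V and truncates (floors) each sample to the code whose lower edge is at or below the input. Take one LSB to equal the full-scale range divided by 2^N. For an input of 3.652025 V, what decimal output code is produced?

Span: 4.35 V − (0.75 V) = 3.6 V. LSB = 3.6 V / 2^16 ≈ 54.93 µV.
code = ⌊(V_in − V_min)/LSB⌋ = ⌊(V_in − V_min) × 2^16 / range⌋
     = ⌊(3.652025 − (0.75)) × 65536 / 3.6⌋ = ⌊2.902025 × 65536/3.6⌋
     = ⌊52829.753⌋ = 52829.

52829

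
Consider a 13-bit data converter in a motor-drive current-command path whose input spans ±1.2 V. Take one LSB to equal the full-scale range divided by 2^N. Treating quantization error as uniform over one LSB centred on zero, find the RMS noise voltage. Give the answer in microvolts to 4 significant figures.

84.57 µV

Span: 1.2 V − (-1.2 V) = 2.4 V.
LSB = 2.4 V ÷ 2^13 = 2.4/8192 V = 292.969 µV.
For a uniform distribution on [−LSB/2, +LSB/2], V_rms = LSB/√12 = 292.969 µV/3.4641 = 84.57 µV.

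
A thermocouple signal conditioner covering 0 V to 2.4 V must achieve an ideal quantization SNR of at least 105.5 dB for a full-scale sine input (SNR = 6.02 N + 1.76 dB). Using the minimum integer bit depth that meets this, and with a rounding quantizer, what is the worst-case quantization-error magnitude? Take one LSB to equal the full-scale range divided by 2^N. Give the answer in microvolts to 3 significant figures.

V_FS = 2.4 V.
N ≥ (105.5 − 1.76)/6.02 = 17.233 → N_min = 18.
LSB = 2.4 V / 2^18 = 9.1553 µV.
|e|_max = LSB/2 = 4.58 µV.

4.58 µV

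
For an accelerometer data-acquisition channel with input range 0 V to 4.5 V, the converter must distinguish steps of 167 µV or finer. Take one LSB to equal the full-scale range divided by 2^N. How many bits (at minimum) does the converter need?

15 bits

Full-scale range = 4.5 V.
Levels needed ≥ 4.5/167 µV = 26950. 2^15 = 32768 suffices, so N_min = 15.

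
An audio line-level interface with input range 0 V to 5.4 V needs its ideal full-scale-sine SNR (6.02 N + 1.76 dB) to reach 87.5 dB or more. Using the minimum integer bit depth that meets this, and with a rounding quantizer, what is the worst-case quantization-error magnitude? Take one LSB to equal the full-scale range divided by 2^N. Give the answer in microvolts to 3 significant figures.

82.4 µV

Range is 5.4 V.
Solving 6.02 N ≥ 87.5 − 1.76: N ≥ 14.243. Round up → N = 15.
Step size = 5.4/32768 V = 164.79 µV.
Max error for round-to-nearest is LSB/2 = 82.4 µV.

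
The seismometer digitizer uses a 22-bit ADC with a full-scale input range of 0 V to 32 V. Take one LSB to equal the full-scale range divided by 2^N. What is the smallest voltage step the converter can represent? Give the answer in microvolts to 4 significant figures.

Range is 32 V.
There are 2^22 = 4194304 steps.
One LSB is 32 V / 4194304 = 7.629 µV.

7.629 µV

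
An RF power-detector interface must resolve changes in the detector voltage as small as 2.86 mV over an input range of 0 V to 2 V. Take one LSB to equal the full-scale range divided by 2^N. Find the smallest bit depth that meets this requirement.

Range is 2 V.
Required number of levels: 2/2.86 mV = 699.30; smallest N with 2^N ≥ that is 10.

10 bits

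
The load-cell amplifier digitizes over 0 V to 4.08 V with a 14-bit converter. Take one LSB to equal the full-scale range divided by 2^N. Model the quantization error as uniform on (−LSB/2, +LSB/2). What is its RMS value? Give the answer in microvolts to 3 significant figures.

71.9 µV

Span = 4.08 V.
One LSB is 4.08 V / 16384 = 249.02 µV.
V_rms = LSB/√12 = 249.02 µV / √12 = 71.9 µV.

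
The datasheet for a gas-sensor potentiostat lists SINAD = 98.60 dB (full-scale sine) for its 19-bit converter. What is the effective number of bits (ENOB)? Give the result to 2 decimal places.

16.09 bits

Inverting SNR = 6.02 N + 1.76: N_eff = (98.60 − 1.76)/6.02 = 16.0864.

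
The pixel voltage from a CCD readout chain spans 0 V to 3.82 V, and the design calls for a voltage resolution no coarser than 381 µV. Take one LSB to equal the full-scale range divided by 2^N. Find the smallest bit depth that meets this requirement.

14 bits

Full-scale range = 3.82 V.
Levels needed ≥ 3.82/381 µV = 10030. 2^14 = 16384 suffices, so N_min = 14.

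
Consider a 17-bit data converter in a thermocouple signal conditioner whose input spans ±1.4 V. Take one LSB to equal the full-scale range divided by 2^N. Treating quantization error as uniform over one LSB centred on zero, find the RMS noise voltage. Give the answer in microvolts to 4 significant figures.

6.167 µV

Full-scale range = 1.4 V − (-1.4 V) = 2.8 V.
One LSB is 2.8 V / 131072 = 21.3623 µV.
For a uniform distribution on [−LSB/2, +LSB/2], V_rms = LSB/√12 = 21.3623 µV/3.4641 = 6.167 µV.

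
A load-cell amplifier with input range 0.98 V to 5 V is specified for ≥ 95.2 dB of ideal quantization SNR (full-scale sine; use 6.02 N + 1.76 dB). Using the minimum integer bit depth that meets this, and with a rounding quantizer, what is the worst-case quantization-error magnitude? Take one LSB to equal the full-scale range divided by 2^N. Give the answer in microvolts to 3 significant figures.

Span: 5 V − (0.98 V) = 4.02 V.
Solving 6.02 N ≥ 95.2 − 1.76: N ≥ 15.522. Round up → N = 16.
One LSB is 4.02 V / 65536 = 61.340 µV.
Max error for round-to-nearest is LSB/2 = 30.7 µV.

30.7 µV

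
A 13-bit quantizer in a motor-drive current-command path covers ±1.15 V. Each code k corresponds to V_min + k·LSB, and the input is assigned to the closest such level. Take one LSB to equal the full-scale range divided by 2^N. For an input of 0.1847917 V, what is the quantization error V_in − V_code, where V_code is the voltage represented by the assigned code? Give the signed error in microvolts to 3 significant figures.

+50.5 µV

The full-scale span is 1.15 − (-1.15) = 2.3 V. LSB = 2.3 V / 2^13 ≈ 280.8 µV.
(V_in − V_min)/LSB = (0.1847917 − (-1.15)) × 8192/2.3 = 4754.1798 → nearest code k = 4754.
V_code = -1.15 + (4754/8192) × 2.3 = 0.1847412109 V.
V_in − V_code = 0.1847917 − (0.1847412109) = +50.5 µV.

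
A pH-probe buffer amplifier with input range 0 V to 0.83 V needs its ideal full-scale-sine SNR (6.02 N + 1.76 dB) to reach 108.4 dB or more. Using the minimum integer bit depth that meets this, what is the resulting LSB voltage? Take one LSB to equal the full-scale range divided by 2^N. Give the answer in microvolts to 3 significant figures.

Range is 0.83 V.
Solving 6.02 N ≥ 108.4 − 1.76: N ≥ 17.714. Round up → N = 18.
LSB = 0.83 V ÷ 2^18 = 0.83/262144 V = 3.17 µV.

3.17 µV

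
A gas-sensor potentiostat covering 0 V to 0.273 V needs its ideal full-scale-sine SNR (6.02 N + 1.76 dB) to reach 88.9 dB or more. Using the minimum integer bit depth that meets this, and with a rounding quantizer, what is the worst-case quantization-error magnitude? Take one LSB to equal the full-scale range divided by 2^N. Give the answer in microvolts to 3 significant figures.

4.17 µV

Span = 0.273 V.
Required N = ⌈(88.9 − 1.76)/6.02⌉ = ⌈14.475⌉ = 15.
One LSB is 0.273 V / 32768 = 8.3313 µV.
Half an LSB is 4.17 µV.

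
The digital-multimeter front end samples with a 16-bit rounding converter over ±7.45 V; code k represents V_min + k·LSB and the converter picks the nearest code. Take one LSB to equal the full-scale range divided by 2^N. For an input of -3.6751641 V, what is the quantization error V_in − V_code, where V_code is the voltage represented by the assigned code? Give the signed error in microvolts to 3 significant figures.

+44.9 µV

The full-scale span is 7.45 − (-7.45) = 14.9 V. LSB = 14.9 V / 2^16 ≈ 227.4 µV.
(-3.6751641 − (-7.45)) / LSB = 3.7748359 × 65536/14.9 = 16603.1977. Nearest integer: k = 16603.
V_code = -7.45 + (16603/65536) × 14.9 = -3.6752090454 V.
Error = V_in − V_code = -3.6751641 − (-3.6752090454) = +44.9 µV.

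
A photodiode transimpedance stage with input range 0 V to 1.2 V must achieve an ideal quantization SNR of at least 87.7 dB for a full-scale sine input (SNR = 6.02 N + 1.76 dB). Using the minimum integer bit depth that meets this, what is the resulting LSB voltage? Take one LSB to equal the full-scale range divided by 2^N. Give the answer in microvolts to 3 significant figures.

Span = 1.2 V.
Required N = ⌈(87.7 − 1.76)/6.02⌉ = ⌈14.276⌉ = 15.
Step size = 1.2/32768 V = 36.6 µV.

36.6 µV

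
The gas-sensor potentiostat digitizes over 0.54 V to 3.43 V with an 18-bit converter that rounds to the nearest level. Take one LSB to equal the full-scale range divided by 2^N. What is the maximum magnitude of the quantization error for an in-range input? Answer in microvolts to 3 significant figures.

5.51 µV

Range = 3.43 − (0.54) = 2.89 V.
One LSB is 2.89 V / 262144 = 11.024 µV.
A rounding quantizer has |error| ≤ LSB/2 = 5.51 µV.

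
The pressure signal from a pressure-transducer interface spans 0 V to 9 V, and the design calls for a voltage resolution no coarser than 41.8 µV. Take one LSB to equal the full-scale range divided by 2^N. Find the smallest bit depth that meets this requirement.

18 bits

Full-scale range = 9 V.
Levels needed ≥ 9/41.8 µV = 215300. 2^18 = 262144 suffices, so N_min = 18.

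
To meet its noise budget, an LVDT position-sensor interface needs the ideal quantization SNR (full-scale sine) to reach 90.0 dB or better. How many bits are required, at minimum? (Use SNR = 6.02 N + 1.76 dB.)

Solving 6.02 N ≥ 90.0 − 1.76: N ≥ 14.658. Round up → N = 15.

15 bits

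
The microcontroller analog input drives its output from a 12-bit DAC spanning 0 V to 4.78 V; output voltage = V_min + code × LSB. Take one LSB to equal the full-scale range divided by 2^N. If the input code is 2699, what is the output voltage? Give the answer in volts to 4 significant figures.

3.150 V

Full-scale range = 4.78 V. LSB = 4.78 V / 2^12.
V_out = V_min + code × LSB = 0 V + 2699 × 4.78 V / 4096
      = 0 + 3.14971 = 3.14971 V.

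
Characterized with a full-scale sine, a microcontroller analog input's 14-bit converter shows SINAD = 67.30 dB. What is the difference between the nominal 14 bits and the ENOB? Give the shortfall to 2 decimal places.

3.11 bits

ENOB = (SINAD − 1.76)/6.02 = (67.30 − 1.76)/6.02 = 10.8870 bits.
Shortfall = 14 − 10.8870 = 3.1130 bits.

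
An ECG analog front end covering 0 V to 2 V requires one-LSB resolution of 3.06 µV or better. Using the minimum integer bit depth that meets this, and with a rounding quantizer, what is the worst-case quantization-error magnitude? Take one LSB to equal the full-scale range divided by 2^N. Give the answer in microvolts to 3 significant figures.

V_FS = 2 V.
Need 2^N ≥ 2 V / 3.06 µV = 653600 → N_min = 20.
Step size = 2/1048576 V = 1.9073 µV.
|e|_max = LSB/2 = 0.954 µV.

0.954 µV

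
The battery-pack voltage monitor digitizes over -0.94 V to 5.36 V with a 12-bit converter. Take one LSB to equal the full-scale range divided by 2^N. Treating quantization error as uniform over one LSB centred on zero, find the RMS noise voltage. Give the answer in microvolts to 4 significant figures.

444.0 µV

Full-scale range = 5.36 V − (-0.94 V) = 6.3 V.
One LSB is 6.3 V / 4096 = 1.53809 mV.
For a uniform distribution on [−LSB/2, +LSB/2], V_rms = LSB/√12 = 1.53809 mV/3.4641 = 444.0 µV.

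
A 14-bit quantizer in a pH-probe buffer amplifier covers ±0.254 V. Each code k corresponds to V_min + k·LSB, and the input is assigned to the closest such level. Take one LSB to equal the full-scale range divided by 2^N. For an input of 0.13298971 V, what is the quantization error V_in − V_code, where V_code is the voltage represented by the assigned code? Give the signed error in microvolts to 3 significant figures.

Range = 0.254 − (-0.254) = 0.508 V. LSB = 0.508 V / 2^14 ≈ 31.01 µV.
Position in LSBs: (0.13298971 − (-0.254)) × 16384/0.508 = 12481.1799; rounding gives k = 12481.
V_code = V_min + k × range/2^14 = -0.254 + 12481 × 0.508/16384 = 0.13298413086 V.
Error = V_in − V_code = 0.13298971 − (0.13298413086) = +5.58 µV.

+5.58 µV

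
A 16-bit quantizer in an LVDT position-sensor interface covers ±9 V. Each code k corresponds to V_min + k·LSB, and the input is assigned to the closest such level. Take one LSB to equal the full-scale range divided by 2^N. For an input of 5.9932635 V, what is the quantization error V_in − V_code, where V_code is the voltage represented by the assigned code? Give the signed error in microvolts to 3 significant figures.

−53.2 µV

Full-scale range = 9 V − (-9 V) = 18 V. LSB = 18 V / 2^16 ≈ 274.7 µV.
(5.9932635 − (-9)) / LSB = 14.9932635 × 65536/18 = 54588.8065. Nearest integer: k = 54589.
V_code = -9 + (54589/65536) × 18 = 5.9933166504 V.
V_in − V_code = 5.9932635 − (5.9933166504) = −53.2 µV.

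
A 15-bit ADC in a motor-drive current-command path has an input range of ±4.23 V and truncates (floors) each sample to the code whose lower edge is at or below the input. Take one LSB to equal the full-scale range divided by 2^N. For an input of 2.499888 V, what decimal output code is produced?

26066

Span: 4.23 V − (-4.23 V) = 8.46 V. LSB = 8.46 V / 2^15 ≈ 258.2 µV.
V_in − V_min = 2.499888 − (-4.23) = 6.729888 V.
Divide by LSB: 6.729888 × 32768/8.46 = 26066.7813.
Truncating gives code 26066.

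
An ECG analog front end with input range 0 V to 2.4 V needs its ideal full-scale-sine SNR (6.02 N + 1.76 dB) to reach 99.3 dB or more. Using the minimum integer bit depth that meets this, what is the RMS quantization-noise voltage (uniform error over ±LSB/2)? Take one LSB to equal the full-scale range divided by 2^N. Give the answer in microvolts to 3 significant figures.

5.29 µV

V_FS = 2.4 V.
Solving 6.02 N ≥ 99.3 − 1.76: N ≥ 16.203. Round up → N = 17.
LSB = 2.4 V / 2^17 = 18.311 µV.
V_rms = LSB/√12 = 5.29 µV.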